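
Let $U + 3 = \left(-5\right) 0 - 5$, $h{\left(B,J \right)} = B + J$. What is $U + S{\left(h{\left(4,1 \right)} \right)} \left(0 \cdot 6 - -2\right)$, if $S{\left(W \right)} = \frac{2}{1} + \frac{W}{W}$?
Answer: $-2$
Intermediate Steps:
$S{\left(W \right)} = 3$ ($S{\left(W \right)} = 2 \cdot 1 + 1 = 2 + 1 = 3$)
$U = -8$ ($U = -3 - 5 = -8$)
$U + S{\left(h{\left(4,1 \right)} \right)} \left(0 \cdot 6 - -2\right) = -8 + 3 \left(0 \cdot 6 - -2\right) = -8 + 3 \left(0 + 2\right) = -8 + 3 \cdot 2 = -8 + 6 = -2$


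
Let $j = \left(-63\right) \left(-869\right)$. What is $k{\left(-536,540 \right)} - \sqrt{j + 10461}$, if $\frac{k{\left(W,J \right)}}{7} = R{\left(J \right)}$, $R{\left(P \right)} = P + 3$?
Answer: $3801 - 2 \sqrt{16302} \approx 3545.6$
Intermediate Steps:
$j = 54747$
$R{\left(P \right)} = 3 + P$
$k{\left(W,J \right)} = 21 + 7 J$ ($k{\left(W,J \right)} = 7 \left(3 + J\right) = 21 + 7 J$)
$k{\left(-536,540 \right)} - \sqrt{j + 10461} = \left(21 + 7 \cdot 540\right) - \sqrt{54747 + 10461} = \left(21 + 3780\right) - \sqrt{65208} = 3801 - 2 \sqrt{16302}$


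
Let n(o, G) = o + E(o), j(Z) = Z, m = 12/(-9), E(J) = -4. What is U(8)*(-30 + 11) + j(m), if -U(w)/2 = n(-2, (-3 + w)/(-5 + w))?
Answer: -688/3 ≈ -229.33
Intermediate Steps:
m = -4/3 (m = 12*(-⅑) = -4/3 ≈ -1.3333)
n(o, G) = -4 + o (n(o, G) = o - 4 = -4 + o)
U(w) = 12 (U(w) = -2*(-4 - 2) = -2*(-6) = 12)
U(8)*(-30 + 11) + j(m) = 12*(-30 + 11) - 4/3 = 12*(-19) - 4/3 = -228 - 4/3 = -688/3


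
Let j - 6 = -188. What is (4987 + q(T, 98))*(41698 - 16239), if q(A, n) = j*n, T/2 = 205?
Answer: -327122691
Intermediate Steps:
j = -182 (j = 6 - 188 = -182)
T = 410 (T = 2*205 = 410)
q(A, n) = -182*n
(4987 + q(T, 98))*(41698 - 16239) = (4987 - 182*98)*(41698 - 16239) = (4987 - 17836)*25459 = -12849*25459 = -327122691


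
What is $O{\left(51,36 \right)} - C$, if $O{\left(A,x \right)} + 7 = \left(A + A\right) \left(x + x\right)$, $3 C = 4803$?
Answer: $5736$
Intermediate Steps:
$C = 1601$ ($C = \frac{1}{3} \cdot 4803 = 1601$)
$O{\left(A,x \right)} = -7 + 4 A x$ ($O{\left(A,x \right)} = -7 + \left(A + A\right) \left(x + x\right) = -7 + 2 A 2 x = -7 + 4 A x$)
$O{\left(51,36 \right)} - C = \left(-7 + 4 \cdot 51 \cdot 36\right) - 1601 = \left(-7 + 7344\right) - 1601 = 7337 - 1601 = 5736$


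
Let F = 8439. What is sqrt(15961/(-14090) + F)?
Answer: sqrt(1675153745410)/14090 ≈ 91.858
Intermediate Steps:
sqrt(15961/(-14090) + F) = sqrt(15961/(-14090) + 8439) = sqrt(15961*(-1/14090) + 8439) = sqrt(-15961/14090 + 8439) = sqrt(118889549/14090) = sqrt(1675153745410)/14090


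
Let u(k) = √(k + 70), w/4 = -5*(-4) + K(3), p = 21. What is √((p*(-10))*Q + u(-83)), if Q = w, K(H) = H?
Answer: √(-19320 + I*√13) ≈ 0.013 + 139.0*I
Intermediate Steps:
w = 92 (w = 4*(-5*(-4) + 3) = 4*(20 + 3) = 4*23 = 92)
Q = 92
u(k) = √(70 + k)
√((p*(-10))*Q + u(-83)) = √((21*(-10))*92 + √(70 - 83)) = √(-210*92 + √(-13)) = √(-19320 + I*√13)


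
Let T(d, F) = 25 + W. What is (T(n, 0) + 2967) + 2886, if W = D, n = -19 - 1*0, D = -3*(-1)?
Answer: 5881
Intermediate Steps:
D = 3
n = -19 (n = -19 + 0 = -19)
W = 3
T(d, F) = 28 (T(d, F) = 25 + 3 = 28)
(T(n, 0) + 2967) + 2886 = (28 + 2967) + 2886 = 2995 + 2886 = 5881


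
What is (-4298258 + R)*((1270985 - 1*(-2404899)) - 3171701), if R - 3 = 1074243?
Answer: -1625492042196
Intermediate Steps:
R = 1074246 (R = 3 + 1074243 = 1074246)
(-4298258 + R)*((1270985 - 1*(-2404899)) - 3171701) = (-4298258 + 1074246)*((1270985 - 1*(-2404899)) - 3171701) = -3224012*((1270985 + 2404899) - 3171701) = -3224012*(3675884 - 3171701) = -3224012*504183 = -1625492042196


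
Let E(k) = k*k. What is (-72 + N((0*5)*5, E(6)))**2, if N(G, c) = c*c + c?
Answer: 1587600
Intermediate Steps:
E(k) = k**2
N(G, c) = c + c**2 (N(G, c) = c**2 + c = c + c**2)
(-72 + N((0*5)*5, E(6)))**2 = (-72 + 6**2*(1 + 6**2))**2 = (-72 + 36*(1 + 36))**2 = (-72 + 36*37)**2 = (-72 + 1332)**2 = 1260**2 = 1587600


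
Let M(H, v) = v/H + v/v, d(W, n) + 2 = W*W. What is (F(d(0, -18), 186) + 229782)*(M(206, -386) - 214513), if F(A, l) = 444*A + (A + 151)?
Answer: -5060688822947/103 ≈ -4.9133e+10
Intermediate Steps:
d(W, n) = -2 + W² (d(W, n) = -2 + W*W = -2 + W²)
M(H, v) = 1 + v/H (M(H, v) = v/H + 1 = 1 + v/H)
F(A, l) = 151 + 445*A (F(A, l) = 444*A + (151 + A) = 151 + 445*A)
(F(d(0, -18), 186) + 229782)*(M(206, -386) - 214513) = ((151 + 445*(-2 + 0²)) + 229782)*((206 - 386)/206 - 214513) = ((151 + 445*(-2 + 0)) + 229782)*((1/206)*(-180) - 214513) = ((151 + 445*(-2)) + 229782)*(-90/103 - 214513) = ((151 - 890) + 229782)*(-22094929/103) = (-739 + 229782)*(-22094929/103) = 229043*(-22094929/103) = -5060688822947/103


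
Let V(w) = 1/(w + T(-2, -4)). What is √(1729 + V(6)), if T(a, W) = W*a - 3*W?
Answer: 9*√14430/26 ≈ 41.582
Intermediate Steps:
T(a, W) = -3*W + W*a
V(w) = 1/(20 + w) (V(w) = 1/(w - 4*(-3 - 2)) = 1/(w - 4*(-5)) = 1/(w + 20) = 1/(20 + w))
√(1729 + V(6)) = √(1729 + 1/(20 + 6)) = √(1729 + 1/26) = √(44955/26) = 9*√14430/26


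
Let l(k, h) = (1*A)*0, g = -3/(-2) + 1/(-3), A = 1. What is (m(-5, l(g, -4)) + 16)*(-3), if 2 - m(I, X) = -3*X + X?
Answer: -54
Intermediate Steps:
g = 7/6 (g = -3*(-1/2) + 1*(-1/3) = 3/2 - 1/3 = 7/6 ≈ 1.1667)
l(k, h) = 0 (l(k, h) = (1*1)*0 = 1*0 = 0)
m(I, X) = 2 + 2*X (m(I, X) = 2 - (-3*X + X) = 2 - (-2)*X = 2 + 2*X)
(m(-5, l(g, -4)) + 16)*(-3) = ((2 + 2*0) + 16)*(-3) = ((2 + 0) + 16)*(-3) = (2 + 16)*(-3) = 18*(-3) = -54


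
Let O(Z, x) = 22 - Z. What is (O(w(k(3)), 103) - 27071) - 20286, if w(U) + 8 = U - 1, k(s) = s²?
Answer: -47335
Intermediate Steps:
w(U) = -9 + U (w(U) = -8 + (U - 1) = -8 + (-1 + U) = -9 + U)
(O(w(k(3)), 103) - 27071) - 20286 = ((22 - (-9 + 3²)) - 27071) - 20286 = ((22 - (-9 + 9)) - 27071) - 20286 = ((22 - 1*0) - 27071) - 20286 = ((22 + 0) - 27071) - 20286 = (22 - 27071) - 20286 = -27049 - 20286 = -47335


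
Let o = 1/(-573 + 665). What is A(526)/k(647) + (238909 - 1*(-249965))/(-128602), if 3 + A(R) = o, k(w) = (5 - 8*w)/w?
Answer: -104845747459/30590043332 ≈ -3.4274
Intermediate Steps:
o = 1/92 ≈ 0.010870
k(w) = (5 - 8*w)/w
A(R) = -275/92 (A(R) = -3 + 1/92 = -275/92)
A(526)/k(647) + (238909 - 1*(-249965))/(-128602) = -275/(92*(-8 + 5/647)) + (238909 - 1*(-249965))/(-128602) = -275/(92*(-8 + 5*(1/647))) + (238909 + 249965)*(-1/128602) = -275/(92*(-8 + 5/647)) + 488874*(-1/128602) = -275/(92*(-5171/647)) - 244437/64301 = -275/92*(-647/5171) - 244437/64301 = 177925/475732 - 244437/64301 = -104845747459/30590043332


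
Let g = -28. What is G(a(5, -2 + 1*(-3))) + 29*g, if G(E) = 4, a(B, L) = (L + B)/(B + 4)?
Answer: -808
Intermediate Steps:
a(B, L) = (B + L)/(4 + B)
G(a(5, -2 + 1*(-3))) + 29*g = 4 + 29*(-28) = 4 - 812 = -808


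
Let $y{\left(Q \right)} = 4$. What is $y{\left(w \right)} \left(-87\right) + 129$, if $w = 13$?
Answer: $-219$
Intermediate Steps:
$y{\left(w \right)} \left(-87\right) + 129 = 4 \left(-87\right) + 129 = -348 + 129 = -219$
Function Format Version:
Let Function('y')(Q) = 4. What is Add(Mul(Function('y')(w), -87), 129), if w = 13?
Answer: -219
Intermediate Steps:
Add(Mul(Function('y')(w), -87), 129) = Add(Mul(4, -87), 129) = Add(-348, 129) = -219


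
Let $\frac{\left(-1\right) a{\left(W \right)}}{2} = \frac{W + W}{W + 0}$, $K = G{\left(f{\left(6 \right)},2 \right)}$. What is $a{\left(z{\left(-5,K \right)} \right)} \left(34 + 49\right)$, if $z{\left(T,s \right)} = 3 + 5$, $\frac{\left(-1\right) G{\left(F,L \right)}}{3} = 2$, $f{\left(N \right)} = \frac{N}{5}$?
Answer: $-332$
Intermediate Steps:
$f{\left(N \right)} = \frac{N}{5}$ ($f{\left(N \right)} = N \frac{1}{5} = \frac{N}{5}$)
$G{\left(F,L \right)} = -6$ ($G{\left(F,L \right)} = \left(-3\right) 2 = -6$)
$K = -6$
$z{\left(T,s \right)} = 8$
$a{\left(W \right)} = -4$ ($a{\left(W \right)} = - 2 \frac{W + W}{W + 0} = - 2 \frac{2 W}{W} = \left(-2\right) 2 = -4$)
$a{\left(z{\left(-5,K \right)} \right)} \left(34 + 49\right) = - 4 \left(34 + 49\right) = \left(-4\right) 83 = -332$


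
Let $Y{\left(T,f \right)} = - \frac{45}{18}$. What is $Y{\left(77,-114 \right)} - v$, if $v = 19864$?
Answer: $- \frac{39733}{2} \approx -19867.0$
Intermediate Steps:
$Y{\left(T,f \right)} = - \frac{5}{2}$ ($Y{\left(T,f \right)} = \left(-45\right) \frac{1}{18} = - \frac{5}{2}$)
$Y{\left(77,-114 \right)} - v = - \frac{5}{2} - 19864 = - \frac{39733}{2}$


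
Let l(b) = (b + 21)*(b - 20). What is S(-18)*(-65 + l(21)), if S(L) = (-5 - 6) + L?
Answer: 667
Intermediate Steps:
l(b) = (-20 + b)*(21 + b) (l(b) = (21 + b)*(-20 + b) = (-20 + b)*(21 + b))
S(L) = -11 + L
S(-18)*(-65 + l(21)) = (-11 - 18)*(-65 + (-420 + 21 + 21**2)) = -29*(-65 + (-420 + 21 + 441)) = -29*(-65 + 42) = -29*(-23) = 667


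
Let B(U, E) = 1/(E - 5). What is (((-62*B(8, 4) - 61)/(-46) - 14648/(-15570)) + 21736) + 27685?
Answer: 17698483429/358110 ≈ 49422.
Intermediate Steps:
B(U, E) = 1/(-5 + E)
(((-62*B(8, 4) - 61)/(-46) - 14648/(-15570)) + 21736) + 27685 = (((-62/(-5 + 4) - 61)/(-46) - 14648/(-15570)) + 21736) + 27685 = (((-62/(-1) - 61)*(-1/46) - 14648*(-1/15570)) + 21736) + 27685 = (((-62*(-1) - 61)*(-1/46) + 7324/7785) + 21736) + 27685 = (((62 - 61)*(-1/46) + 7324/7785) + 21736) + 27685 = ((1*(-1/46) + 7324/7785) + 21736) + 27685 = ((-1/46 + 7324/7785) + 21736) + 27685 = (329119/358110 + 21736) + 27685 = 7784208079/358110 + 27685 = 17698483429/358110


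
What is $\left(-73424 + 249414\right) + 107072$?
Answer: $283062$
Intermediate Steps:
$\left(-73424 + 249414\right) + 107072 = 175990 + 107072 = 283062$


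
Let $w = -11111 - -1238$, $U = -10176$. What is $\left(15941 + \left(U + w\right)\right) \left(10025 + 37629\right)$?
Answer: $-195762632$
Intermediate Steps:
$w = -9873$ ($w = -11111 + 1238 = -9873$)
$\left(15941 + \left(U + w\right)\right) \left(10025 + 37629\right) = \left(15941 - 20049\right) \left(10025 + 37629\right) = \left(15941 - 20049\right) 47654 = \left(-4108\right) 47654 = -195762632$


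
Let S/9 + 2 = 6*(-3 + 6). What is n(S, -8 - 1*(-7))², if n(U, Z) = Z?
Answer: 1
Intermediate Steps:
S = 144 (S = -18 + 9*(6*(-3 + 6)) = -18 + 9*(6*3) = -18 + 9*18 = -18 + 162 = 144)
n(S, -8 - 1*(-7))² = (-8 - 1*(-7))² = (-8 + 7)² = (-1)² = 1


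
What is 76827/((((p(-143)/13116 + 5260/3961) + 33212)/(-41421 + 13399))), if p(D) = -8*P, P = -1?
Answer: -13980711278184543/215689331845 ≈ -64819.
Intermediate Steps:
p(D) = 8 (p(D) = -8*(-1) = 8)
76827/((((p(-143)/13116 + 5260/3961) + 33212)/(-41421 + 13399))) = 76827/((((8/13116 + 5260/3961) + 33212)/(-41421 + 13399))) = 76827/((((8*(1/13116) + 5260*(1/3961)) + 33212)/(-28022))) = 76827/((((2/3279 + 5260/3961) + 33212)*(-1/28022))) = 76827/(((17255462/12988119 + 33212)*(-1/28022))) = 76827/(((431378663690/12988119)*(-1/28022))) = 76827/(-215689331845/181976535309) = 76827*(-181976535309/215689331845) = -13980711278184543/215689331845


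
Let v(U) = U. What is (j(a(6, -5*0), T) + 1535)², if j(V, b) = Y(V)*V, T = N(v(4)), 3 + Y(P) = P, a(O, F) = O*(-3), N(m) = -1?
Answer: 3659569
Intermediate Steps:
a(O, F) = -3*O
Y(P) = -3 + P
T = -1
j(V, b) = V*(-3 + V) (j(V, b) = (-3 + V)*V = V*(-3 + V))
(j(a(6, -5*0), T) + 1535)² = ((-3*6)*(-3 - 3*6) + 1535)² = (-18*(-3 - 18) + 1535)² = (-18*(-21) + 1535)² = (378 + 1535)² = 1913² = 3659569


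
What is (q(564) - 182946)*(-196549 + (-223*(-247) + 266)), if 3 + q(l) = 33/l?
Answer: 2428279105001/94 ≈ 2.5833e+10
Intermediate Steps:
q(l) = -3 + 33/l
(q(564) - 182946)*(-196549 + (-223*(-247) + 266)) = ((-3 + 33/564) - 182946)*(-196549 + (-223*(-247) + 266)) = ((-3 + 33*(1/564)) - 182946)*(-196549 + (55081 + 266)) = ((-3 + 11/188) - 182946)*(-196549 + 55347) = (-553/188 - 182946)*(-141202) = -34394401/188*(-141202) = 2428279105001/94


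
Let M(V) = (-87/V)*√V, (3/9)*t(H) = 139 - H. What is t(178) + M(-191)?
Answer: -117 + 87*I*√191/191 ≈ -117.0 + 6.2951*I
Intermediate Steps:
t(H) = 417 - 3*H (t(H) = 3*(139 - H) = 417 - 3*H)
M(V) = -87/√V
t(178) + M(-191) = (417 - 3*178) - (-87)*I*√191/191 = (417 - 534) - (-87)*I*√191/191 = -117 + 87*I*√191/191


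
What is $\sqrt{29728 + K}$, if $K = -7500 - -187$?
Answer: $\sqrt{22415} \approx 149.72$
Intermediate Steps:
$K = -7313$ ($K = -7500 + 187 = -7313$)
$\sqrt{29728 + K} = \sqrt{29728 - 7313} = \sqrt{22415}$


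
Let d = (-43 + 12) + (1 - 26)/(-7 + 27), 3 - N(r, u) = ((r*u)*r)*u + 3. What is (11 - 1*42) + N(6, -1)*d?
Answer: 1130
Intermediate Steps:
N(r, u) = -r²*u² (N(r, u) = 3 - (((r*u)*r)*u + 3) = 3 - ((u*r²)*u + 3) = 3 - (r²*u² + 3) = 3 - (3 + r²*u²) = 3 + (-3 - r²*u²) = -r²*u²)
d = -129/4 (d = -31 - 25/20 = -31 - 25*1/20 = -31 - 5/4 = -129/4 ≈ -32.250)
(11 - 1*42) + N(6, -1)*d = (11 - 1*42) - 1*6²*(-1)²*(-129/4) = (11 - 42) - 1*36*1*(-129/4) = -31 - 36*(-129/4) = -31 + 1161 = 1130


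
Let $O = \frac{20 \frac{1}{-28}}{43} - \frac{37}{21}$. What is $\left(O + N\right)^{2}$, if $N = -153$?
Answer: $\frac{19534255225}{815409} \approx 23956.0$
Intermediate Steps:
$O = - \frac{1606}{903}$ ($O = 20 \left(- \frac{1}{28}\right) \frac{1}{43} - \frac{37}{21} = \left(- \frac{5}{7}\right) \frac{1}{43} - \frac{37}{21} = - \frac{5}{301} - \frac{37}{21} = - \frac{1606}{903} \approx -1.7785$)
$\left(O + N\right)^{2} = \left(- \frac{1606}{903} - 153\right)^{2} = \left(- \frac{139765}{903}\right)^{2} = \frac{19534255225}{815409}$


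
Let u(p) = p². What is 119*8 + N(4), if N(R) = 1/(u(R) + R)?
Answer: 19041/20 ≈ 952.05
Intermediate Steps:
N(R) = 1/(R + R²) (N(R) = 1/(R² + R) = 1/(R + R²))
119*8 + N(4) = 119*8 + 1/(4*(1 + 4)) = 952 + (¼)/5 = 952 + (¼)*(⅕) = 952 + 1/20 = 19041/20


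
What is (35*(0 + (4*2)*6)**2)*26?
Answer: 2096640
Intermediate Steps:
(35*(0 + (4*2)*6)**2)*26 = (35*(0 + 8*6)**2)*26 = (35*(0 + 48)**2)*26 = (35*48**2)*26 = (35*2304)*26 = 80640*26 = 2096640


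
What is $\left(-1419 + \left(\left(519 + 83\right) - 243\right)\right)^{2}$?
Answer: $1123600$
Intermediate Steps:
$\left(-1419 + \left(\left(519 + 83\right) - 243\right)\right)^{2} = \left(-1419 + \left(602 - 243\right)\right)^{2} = \left(-1419 + 359\right)^{2} = \left(-1060\right)^{2} = 1123600$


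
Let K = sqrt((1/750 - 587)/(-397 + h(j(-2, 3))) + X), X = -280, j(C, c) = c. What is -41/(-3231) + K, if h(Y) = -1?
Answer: 41/3231 + I*sqrt(248172156735)/29850 ≈ 0.01269 + 16.689*I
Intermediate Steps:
K = I*sqrt(248172156735)/29850 (K = sqrt((1/750 - 587)/(-397 - 1) - 280) = sqrt((1/750 - 587)/(-398) - 280) = sqrt(-440249/750*(-1/398) - 280) = sqrt(440249/298500 - 280) = sqrt(-83139751/298500) = I*sqrt(248172156735)/29850 ≈ 16.689*I)
-41/(-3231) + K = -41/(-3231) + I*sqrt(248172156735)/29850 = -41*(-1/3231) + I*sqrt(248172156735)/29850 = 41/3231 + I*sqrt(248172156735)/29850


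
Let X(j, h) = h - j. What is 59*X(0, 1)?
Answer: 59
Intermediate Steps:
59*X(0, 1) = 59*(1 - 1*0) = 59*(1 + 0) = 59*1 = 59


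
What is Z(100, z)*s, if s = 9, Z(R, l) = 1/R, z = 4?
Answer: 9/100 ≈ 0.090000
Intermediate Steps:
Z(100, z)*s = 9/100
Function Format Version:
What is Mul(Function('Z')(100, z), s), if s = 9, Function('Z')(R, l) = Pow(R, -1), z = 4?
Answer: Rational(9, 100) ≈ 0.090000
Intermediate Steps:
Mul(Function('Z')(100, z), s) = Mul(Pow(100, -1), 9) = Mul(Rational(1, 100), 9) = Rational(9, 100)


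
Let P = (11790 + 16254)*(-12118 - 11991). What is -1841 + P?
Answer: -676114637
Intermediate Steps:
P = -676112796 (P = 28044*(-24109) = -676112796)
-1841 + P = -1841 - 676112796 = -676114637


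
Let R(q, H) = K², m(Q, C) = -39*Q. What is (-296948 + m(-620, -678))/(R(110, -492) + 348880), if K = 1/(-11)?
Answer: -33004928/42214481 ≈ -0.78184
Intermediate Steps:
K = -1/11 ≈ -0.090909
R(q, H) = 1/121 (R(q, H) = (-1/11)² = 1/121)
(-296948 + m(-620, -678))/(R(110, -492) + 348880) = (-296948 - 39*(-620))/(1/121 + 348880) = (-296948 + 24180)/(42214481/121) = -272768*121/42214481 = -33004928/42214481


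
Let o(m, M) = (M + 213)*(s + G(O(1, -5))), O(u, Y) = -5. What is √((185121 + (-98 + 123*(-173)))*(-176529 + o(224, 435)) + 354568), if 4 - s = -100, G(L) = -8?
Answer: 2*I*√4679755814 ≈ 1.3682e+5*I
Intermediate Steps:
s = 104 (s = 4 - 1*(-100) = 4 + 100 = 104)
o(m, M) = 20448 + 96*M (o(m, M) = (M + 213)*(104 - 8) = (213 + M)*96 = 20448 + 96*M)
√((185121 + (-98 + 123*(-173)))*(-176529 + o(224, 435)) + 354568) = √((185121 + (-98 + 123*(-173)))*(-176529 + (20448 + 96*435)) + 354568) = √((185121 + (-98 - 21279))*(-176529 + (20448 + 41760)) + 354568) = √((185121 - 21377)*(-176529 + 62208) + 354568) = √(163744*(-114321) + 354568) = √(-18719377824 + 354568) = √(-18719023256) = 2*I*√4679755814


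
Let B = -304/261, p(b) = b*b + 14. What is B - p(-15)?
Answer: -62683/261 ≈ -240.16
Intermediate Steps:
p(b) = 14 + b**2 (p(b) = b**2 + 14 = 14 + b**2)
B = -304/261 (B = -304*1/261 = -304/261 ≈ -1.1648)
B - p(-15) = -304/261 - (14 + (-15)**2) = -304/261 - (14 + 225) = -304/261 - 1*239 = -304/261 - 239 = -62683/261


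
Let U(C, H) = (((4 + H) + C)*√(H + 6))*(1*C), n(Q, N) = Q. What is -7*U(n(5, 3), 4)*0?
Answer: 0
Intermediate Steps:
U(C, H) = C*√(6 + H)*(4 + C + H) (U(C, H) = ((4 + C + H)*√(6 + H))*C = (√(6 + H)*(4 + C + H))*C = C*√(6 + H)*(4 + C + H))
-7*U(n(5, 3), 4)*0 = -35*√(6 + 4)*(4 + 5 + 4)*0 = -35*√10*13*0 = -455*√10*0 = 0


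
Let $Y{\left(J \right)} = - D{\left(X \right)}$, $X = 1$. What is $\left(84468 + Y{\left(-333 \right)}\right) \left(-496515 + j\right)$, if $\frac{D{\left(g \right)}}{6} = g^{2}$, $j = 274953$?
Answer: $-18713569644$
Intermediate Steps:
$D{\left(g \right)} = 6 g^{2}$
$Y{\left(J \right)} = -6$ ($Y{\left(J \right)} = - 6 \cdot 1^{2} = - 6 \cdot 1 = \left(-1\right) 6 = -6$)
$\left(84468 + Y{\left(-333 \right)}\right) \left(-496515 + j\right) = \left(84468 - 6\right) \left(-496515 + 274953\right) = 84462 \left(-221562\right) = -18713569644$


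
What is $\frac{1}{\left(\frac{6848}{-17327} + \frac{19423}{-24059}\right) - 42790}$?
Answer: $- \frac{416870293}{17838381135823} \approx -2.3369 \cdot 10^{-5}$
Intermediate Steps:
$\frac{1}{\left(\frac{6848}{-17327} + \frac{19423}{-24059}\right) - 42790} = \frac{1}{\left(6848 \left(- \frac{1}{17327}\right) + 19423 \left(- \frac{1}{24059}\right)\right) - 42790} = \frac{1}{\left(- \frac{6848}{17327} - \frac{19423}{24059}\right) - 42790} = \frac{1}{- \frac{501298353}{416870293} - 42790} = \frac{1}{- \frac{17838381135823}{416870293}} = - \frac{416870293}{17838381135823}$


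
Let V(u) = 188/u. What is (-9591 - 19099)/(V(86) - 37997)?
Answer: 1233670/1633777 ≈ 0.75510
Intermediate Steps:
(-9591 - 19099)/(V(86) - 37997) = (-9591 - 19099)/(188/86 - 37997) = -28690/(188*(1/86) - 37997) = -28690/(94/43 - 37997) = -28690/(-1633777/43) = -28690*(-43/1633777) = 1233670/1633777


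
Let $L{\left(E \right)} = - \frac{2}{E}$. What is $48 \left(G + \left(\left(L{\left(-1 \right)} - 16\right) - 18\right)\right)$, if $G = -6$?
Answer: $-1824$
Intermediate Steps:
$48 \left(G + \left(\left(L{\left(-1 \right)} - 16\right) - 18\right)\right) = 48 \left(-6 - \left(34 - 2\right)\right) = 48 \left(-6 - 32\right) = 48 \left(-38\right) = -1824$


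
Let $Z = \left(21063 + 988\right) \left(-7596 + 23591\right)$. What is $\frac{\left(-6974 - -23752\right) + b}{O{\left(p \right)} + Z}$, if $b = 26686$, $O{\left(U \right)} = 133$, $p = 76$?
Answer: $\frac{7244}{58784313} \approx 0.00012323$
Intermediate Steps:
$Z = 352705745$ ($Z = 22051 \cdot 15995 = 352705745$)
$\frac{\left(-6974 - -23752\right) + b}{O{\left(p \right)} + Z} = \frac{\left(-6974 - -23752\right) + 26686}{133 + 352705745} = \frac{\left(-6974 + 23752\right) + 26686}{352705878} = \left(16778 + 26686\right) \frac{1}{352705878} = 43464 \cdot \frac{1}{352705878} = \frac{7244}{58784313}$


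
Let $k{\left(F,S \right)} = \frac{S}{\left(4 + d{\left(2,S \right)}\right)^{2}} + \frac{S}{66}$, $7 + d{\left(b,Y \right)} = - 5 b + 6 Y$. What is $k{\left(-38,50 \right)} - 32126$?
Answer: $- \frac{87322093427}{2718177} \approx -32125.0$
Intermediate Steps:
$d{\left(b,Y \right)} = -7 - 5 b + 6 Y$ ($d{\left(b,Y \right)} = -7 + \left(- 5 b + 6 Y\right) = -7 - 5 b + 6 Y$)
$k{\left(F,S \right)} = \frac{S}{66} + \frac{S}{\left(-13 + 6 S\right)^{2}}$ ($k{\left(F,S \right)} = \frac{S}{\left(4 - \left(17 - 6 S\right)\right)^{2}} + \frac{S}{66} = \frac{S}{\left(4 - \left(17 - 6 S\right)\right)^{2}} + S \frac{1}{66} = \frac{S}{\left(4 + \left(-17 + 6 S\right)\right)^{2}} + \frac{S}{66} = \frac{S}{\left(-13 + 6 S\right)^{2}} + \frac{S}{66} = \frac{S}{66} + \frac{S}{\left(-13 + 6 S\right)^{2}}$)
$k{\left(-38,50 \right)} - 32126 = \left(\frac{1}{66} \cdot 50 + \frac{50}{\left(-13 + 6 \cdot 50\right)^{2}}\right) - 32126 = \left(\frac{25}{33} + \frac{50}{\left(-13 + 300\right)^{2}}\right) - 32126 = \left(\frac{25}{33} + \frac{50}{82369}\right) - 32126 = \frac{2060875}{2718177} - 32126 = - \frac{87322093427}{2718177}$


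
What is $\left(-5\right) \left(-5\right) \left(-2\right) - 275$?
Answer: $-325$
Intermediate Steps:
$\left(-5\right) \left(-5\right) \left(-2\right) - 275 = 25 \left(-2\right) - 275 = -50 - 275 = -325$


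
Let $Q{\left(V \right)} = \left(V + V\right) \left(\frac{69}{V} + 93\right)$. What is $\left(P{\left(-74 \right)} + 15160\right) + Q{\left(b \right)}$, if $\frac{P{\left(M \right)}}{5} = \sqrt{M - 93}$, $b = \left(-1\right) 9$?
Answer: $13624 + 5 i \sqrt{167} \approx 13624.0 + 64.614 i$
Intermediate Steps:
$b = -9$
$Q{\left(V \right)} = 2 V \left(93 + \frac{69}{V}\right)$
$P{\left(M \right)} = 5 \sqrt{-93 + M}$ ($P{\left(M \right)} = 5 \sqrt{M - 93} = 5 \sqrt{-93 + M}$)
$\left(P{\left(-74 \right)} + 15160\right) + Q{\left(b \right)} = \left(5 \sqrt{-93 - 74} + 15160\right) + \left(138 + 186 \left(-9\right)\right) = \left(5 \sqrt{-167} + 15160\right) + \left(138 - 1674\right) = \left(5 i \sqrt{167} + 15160\right) - 1536 = \left(15160 + 5 i \sqrt{167}\right) - 1536 = 13624 + 5 i \sqrt{167}$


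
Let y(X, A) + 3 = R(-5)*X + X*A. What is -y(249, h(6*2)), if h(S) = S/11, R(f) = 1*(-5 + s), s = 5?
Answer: -2955/11 ≈ -268.64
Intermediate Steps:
R(f) = 0 (R(f) = 1*(-5 + 5) = 1*0 = 0)
h(S) = S/11 (h(S) = S*(1/11) = S/11)
y(X, A) = -3 + A*X (y(X, A) = -3 + (0*X + X*A) = -3 + (0 + A*X) = -3 + A*X)
-y(249, h(6*2)) = -(-3 + ((6*2)/11)*249) = -(-3 + ((1/11)*12)*249) = -(-3 + (12/11)*249) = -(-3 + 2988/11) = -1*2955/11 = -2955/11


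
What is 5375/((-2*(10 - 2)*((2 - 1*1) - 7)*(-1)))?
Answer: -5375/96 ≈ -55.990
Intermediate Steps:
5375/((-2*(10 - 2)*((2 - 1*1) - 7)*(-1))) = 5375/((-16*((2 - 1) - 7)*(-1))) = 5375/((-16*(1 - 7)*(-1))) = 5375/((-16*(-6)*(-1))) = 5375/((-2*(-48)*(-1))) = 5375/((96*(-1))) = 5375/(-96) = 5375*(-1/96) = -5375/96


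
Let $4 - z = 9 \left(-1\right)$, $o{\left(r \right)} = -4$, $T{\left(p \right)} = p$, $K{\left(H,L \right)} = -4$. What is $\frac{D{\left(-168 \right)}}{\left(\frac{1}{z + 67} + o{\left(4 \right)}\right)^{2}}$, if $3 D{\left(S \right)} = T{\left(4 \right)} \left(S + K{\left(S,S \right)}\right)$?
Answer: $- \frac{4403200}{305283} \approx -14.423$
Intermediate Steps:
$z = 13$ ($z = 4 - 9 \left(-1\right) = 4 - -9 = 4 + 9 = 13$)
$D{\left(S \right)} = - \frac{16}{3} + \frac{4 S}{3}$ ($D{\left(S \right)} = \frac{4 \left(S - 4\right)}{3} = \frac{4 \left(-4 + S\right)}{3} = \frac{-16 + 4 S}{3} = - \frac{16}{3} + \frac{4 S}{3}$)
$\frac{D{\left(-168 \right)}}{\left(\frac{1}{z + 67} + o{\left(4 \right)}\right)^{2}} = \frac{- \frac{16}{3} + \frac{4}{3} \left(-168\right)}{\left(\frac{1}{13 + 67} - 4\right)^{2}} = \frac{- \frac{16}{3} - 224}{\left(\frac{1}{80} - 4\right)^{2}} = - \frac{688}{3 \left(\frac{1}{80} - 4\right)^{2}} = - \frac{688}{3 \left(- \frac{319}{80}\right)^{2}} = - \frac{688}{3 \cdot \frac{101761}{6400}} = \left(- \frac{688}{3}\right) \frac{6400}{101761} = - \frac{4403200}{305283}$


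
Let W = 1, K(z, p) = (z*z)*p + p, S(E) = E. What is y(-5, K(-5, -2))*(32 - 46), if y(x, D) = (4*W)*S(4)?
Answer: -224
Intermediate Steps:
K(z, p) = p + p*z**2 (K(z, p) = z**2*p + p = p*z**2 + p = p + p*z**2)
y(x, D) = 16 (y(x, D) = (4*1)*4 = 4*4 = 16)
y(-5, K(-5, -2))*(32 - 46) = 16*(32 - 46) = 16*(-14) = -224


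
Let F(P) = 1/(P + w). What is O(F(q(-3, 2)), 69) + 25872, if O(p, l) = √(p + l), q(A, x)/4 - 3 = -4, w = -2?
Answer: 25872 + √2478/6 ≈ 25880.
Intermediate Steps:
q(A, x) = -4 (q(A, x) = 12 + 4*(-4) = 12 - 16 = -4)
F(P) = 1/(-2 + P) (F(P) = 1/(P - 2) = 1/(-2 + P))
O(p, l) = √(l + p)
O(F(q(-3, 2)), 69) + 25872 = √(69 + 1/(-2 - 4)) + 25872 = √(69 + 1/(-6)) + 25872 = √(69 - ⅙) + 25872 = √(413/6) + 25872 = √2478/6 + 25872 = 25872 + √2478/6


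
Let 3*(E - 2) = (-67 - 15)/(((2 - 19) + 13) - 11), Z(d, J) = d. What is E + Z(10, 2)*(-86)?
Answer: -38528/45 ≈ -856.18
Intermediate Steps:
E = 172/45 (E = 2 + ((-67 - 15)/(((2 - 19) + 13) - 11))/3 = 2 + (-82/((-17 + 13) - 11))/3 = 2 + (-82/(-4 - 11))/3 = 2 + (-82/(-15))/3 = 2 + (-82*(-1/15))/3 = 2 + (⅓)*(82/15) = 2 + 82/45 = 172/45 ≈ 3.8222)
E + Z(10, 2)*(-86) = 172/45 + 10*(-86) = 172/45 - 860 = -38528/45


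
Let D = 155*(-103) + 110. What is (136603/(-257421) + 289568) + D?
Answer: 70459337570/257421 ≈ 2.7371e+5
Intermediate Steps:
D = -15855 (D = -15965 + 110 = -15855)
(136603/(-257421) + 289568) + D = (136603/(-257421) + 289568) - 15855 = (136603*(-1/257421) + 289568) - 15855 = (-136603/257421 + 289568) - 15855 = 74540747525/257421 - 15855 = 70459337570/257421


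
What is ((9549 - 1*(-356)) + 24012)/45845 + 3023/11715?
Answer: 107185418/107414835 ≈ 0.99786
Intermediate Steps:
((9549 - 1*(-356)) + 24012)/45845 + 3023/11715 = ((9549 + 356) + 24012)*(1/45845) + 3023*(1/11715) = (9905 + 24012)*(1/45845) + 3023/11715 = 33917*(1/45845) + 3023/11715 = 33917/45845 + 3023/11715 = 107185418/107414835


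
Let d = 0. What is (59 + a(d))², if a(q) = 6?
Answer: 4225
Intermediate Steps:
(59 + a(d))² = (59 + 6)² = 65² = 4225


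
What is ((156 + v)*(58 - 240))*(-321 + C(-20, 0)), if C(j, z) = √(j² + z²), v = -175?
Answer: -1040858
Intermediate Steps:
((156 + v)*(58 - 240))*(-321 + C(-20, 0)) = ((156 - 175)*(58 - 240))*(-321 + √((-20)² + 0²)) = (-19*(-182))*(-321 + √(400 + 0)) = 3458*(-321 + √400) = 3458*(-321 + 20) = 3458*(-301) = -1040858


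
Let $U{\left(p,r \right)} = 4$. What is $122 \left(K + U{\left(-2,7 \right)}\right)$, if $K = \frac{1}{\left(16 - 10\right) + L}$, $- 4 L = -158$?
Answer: $\frac{44652}{91} \approx 490.68$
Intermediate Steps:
$L = \frac{79}{2}$ ($L = \left(- \frac{1}{4}\right) \left(-158\right) = \frac{79}{2} \approx 39.5$)
$K = \frac{2}{91}$ ($K = \frac{1}{\left(16 - 10\right) + \frac{79}{2}} = \frac{1}{6 + \frac{79}{2}} = \frac{1}{\frac{91}{2}} = \frac{2}{91} \approx 0.021978$)
$122 \left(K + U{\left(-2,7 \right)}\right) = 122 \left(\frac{2}{91} + 4\right) = 122 \cdot \frac{366}{91} = \frac{44652}{91}$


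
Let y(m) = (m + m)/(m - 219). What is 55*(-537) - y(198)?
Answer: -206613/7 ≈ -29516.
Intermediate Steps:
y(m) = 2*m/(-219 + m) (y(m) = (2*m)/(-219 + m) = 2*m/(-219 + m))
55*(-537) - y(198) = 55*(-537) - 2*198/(-219 + 198) = -29535 - 2*198/(-21) = -29535 - 2*198*(-1)/21 = -29535 - 1*(-132/7) = -29535 + 132/7 = -206613/7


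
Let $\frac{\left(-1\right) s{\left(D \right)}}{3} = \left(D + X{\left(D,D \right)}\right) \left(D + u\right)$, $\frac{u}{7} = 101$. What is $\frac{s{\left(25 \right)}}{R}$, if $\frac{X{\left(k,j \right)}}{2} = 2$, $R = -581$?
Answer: $\frac{63684}{581} \approx 109.61$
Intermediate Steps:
$u = 707$ ($u = 7 \cdot 101 = 707$)
$X{\left(k,j \right)} = 4$ ($X{\left(k,j \right)} = 2 \cdot 2 = 4$)
$s{\left(D \right)} = - 3 \left(4 + D\right) \left(707 + D\right)$ ($s{\left(D \right)} = - 3 \left(D + 4\right) \left(D + 707\right) = - 3 \left(4 + D\right) \left(707 + D\right)$)
$\frac{s{\left(25 \right)}}{R} = \frac{-8484 - 53325 - 3 \cdot 25^{2}}{-581} = \left(-8484 - 53325 - 1875\right) \left(- \frac{1}{581}\right) = \left(-63684\right) \left(- \frac{1}{581}\right) = \frac{63684}{581}$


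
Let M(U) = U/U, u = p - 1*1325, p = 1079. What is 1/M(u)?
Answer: 1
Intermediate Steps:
u = -246 (u = 1079 - 1*1325 = 1079 - 1325 = -246)
M(U) = 1
1/M(u) = 1/1 = 1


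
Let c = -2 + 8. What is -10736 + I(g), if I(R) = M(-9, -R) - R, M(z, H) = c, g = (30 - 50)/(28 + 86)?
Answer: -611600/57 ≈ -10730.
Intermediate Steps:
g = -10/57 (g = -20/114 = -20*1/114 = -10/57 ≈ -0.17544)
c = 6
M(z, H) = 6
I(R) = 6 - R
-10736 + I(g) = -10736 + (6 - 1*(-10/57)) = -10736 + (6 + 10/57) = -10736 + 352/57 = -611600/57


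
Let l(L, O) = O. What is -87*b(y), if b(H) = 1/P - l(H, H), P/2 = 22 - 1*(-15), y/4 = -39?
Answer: -1004415/74 ≈ -13573.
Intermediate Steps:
y = -156 (y = 4*(-39) = -156)
P = 74 (P = 2*(22 - 1*(-15)) = 2*(22 + 15) = 2*37 = 74)
b(H) = 1/74 - H
-87*b(y) = -87*(1/74 - 1*(-156)) = -87*(1/74 + 156) = -87*11545/74 = -1004415/74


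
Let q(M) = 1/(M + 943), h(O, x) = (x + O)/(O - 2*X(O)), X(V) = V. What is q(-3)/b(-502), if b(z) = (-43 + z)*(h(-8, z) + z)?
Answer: 1/289833725 ≈ 3.4503e-9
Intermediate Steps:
h(O, x) = -(O + x)/O (h(O, x) = (x + O)/(O - 2*O) = (O + x)/((-O)) = (O + x)*(-1/O) = -(O + x)/O)
q(M) = 1/(943 + M)
b(z) = (-1 + 9*z/8)*(-43 + z) (b(z) = (-43 + z)*((-1*(-8) - z)/(-8) + z) = (-43 + z)*(-(8 - z)/8 + z) = (-43 + z)*((-1 + z/8) + z) = (-43 + z)*(-1 + 9*z/8) = (-1 + 9*z/8)*(-43 + z))
q(-3)/b(-502) = 1/((943 - 3)*(43 - 395/8*(-502) + (9/8)*(-502)**2)) = 1/(940*(43 + 99145/4 + (9/8)*252004)) = 1/(940*(43 + 99145/4 + 567009/2)) = 1/(940*(1233335/4)) = (1/940)*(4/1233335) = 1/289833725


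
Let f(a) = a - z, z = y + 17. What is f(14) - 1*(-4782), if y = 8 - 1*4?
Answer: 4775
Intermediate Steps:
y = 4 (y = 8 - 4 = 4)
z = 21 (z = 4 + 17 = 21)
f(a) = -21 + a (f(a) = a - 1*21 = a - 21 = -21 + a)
f(14) - 1*(-4782) = (-21 + 14) - 1*(-4782) = -7 + 4782 = 4775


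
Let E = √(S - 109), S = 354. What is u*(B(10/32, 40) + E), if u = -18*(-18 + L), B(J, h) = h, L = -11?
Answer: 20880 + 3654*√5 ≈ 29051.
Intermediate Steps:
E = 7*√5 (E = √(354 - 109) = √245 = 7*√5 ≈ 15.652)
u = 522 (u = -18*(-18 - 11) = -18*(-29) = 522)
u*(B(10/32, 40) + E) = 522*(40 + 7*√5) = 20880 + 3654*√5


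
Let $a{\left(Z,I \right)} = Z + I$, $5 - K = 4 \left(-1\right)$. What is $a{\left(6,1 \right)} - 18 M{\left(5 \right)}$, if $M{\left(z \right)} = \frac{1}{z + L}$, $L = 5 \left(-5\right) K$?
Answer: $\frac{779}{110} \approx 7.0818$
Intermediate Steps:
$K = 9$ ($K = 5 - 4 \left(-1\right) = 5 - -4 = 5 + 4 = 9$)
$L = -225$ ($L = 5 \left(-5\right) 9 = \left(-25\right) 9 = -225$)
$a{\left(Z,I \right)} = I + Z$
$M{\left(z \right)} = \frac{1}{-225 + z}$ ($M{\left(z \right)} = \frac{1}{z - 225} = \frac{1}{-225 + z}$)
$a{\left(6,1 \right)} - 18 M{\left(5 \right)} = \left(1 + 6\right) - \frac{18}{-225 + 5} = 7 - \frac{18}{-220} = 7 - - \frac{9}{110} = 7 + \frac{9}{110} = \frac{779}{110}$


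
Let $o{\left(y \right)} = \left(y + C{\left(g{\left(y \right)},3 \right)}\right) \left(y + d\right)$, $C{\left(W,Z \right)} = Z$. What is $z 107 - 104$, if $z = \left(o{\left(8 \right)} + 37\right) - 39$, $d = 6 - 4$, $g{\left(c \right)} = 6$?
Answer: $11452$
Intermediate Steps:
$d = 2$ ($d = 6 - 4 = 2$)
$o{\left(y \right)} = \left(2 + y\right) \left(3 + y\right)$ ($o{\left(y \right)} = \left(y + 3\right) \left(y + 2\right) = \left(3 + y\right) \left(2 + y\right) = \left(2 + y\right) \left(3 + y\right)$)
$z = 108$ ($z = \left(\left(6 + 8^{2} + 5 \cdot 8\right) + 37\right) - 39 = \left(\left(6 + 64 + 40\right) + 37\right) - 39 = \left(110 + 37\right) - 39 = 147 - 39 = 108$)
$z 107 - 104 = 108 \cdot 107 - 104 = 11556 - 104 = 11452$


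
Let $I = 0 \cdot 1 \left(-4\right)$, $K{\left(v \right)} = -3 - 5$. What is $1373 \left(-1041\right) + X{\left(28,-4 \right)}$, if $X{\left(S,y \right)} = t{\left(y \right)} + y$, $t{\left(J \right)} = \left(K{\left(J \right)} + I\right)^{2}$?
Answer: $-1429233$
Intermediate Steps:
$K{\left(v \right)} = -8$ ($K{\left(v \right)} = -3 - 5 = -8$)
$I = 0$ ($I = 0 \left(-4\right) = 0$)
$t{\left(J \right)} = 64$ ($t{\left(J \right)} = \left(-8 + 0\right)^{2} = \left(-8\right)^{2} = 64$)
$X{\left(S,y \right)} = 64 + y$
$1373 \left(-1041\right) + X{\left(28,-4 \right)} = 1373 \left(-1041\right) + \left(64 - 4\right) = -1429293 + 60 = -1429233$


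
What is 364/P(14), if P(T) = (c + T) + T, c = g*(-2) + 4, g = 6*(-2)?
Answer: 13/2 ≈ 6.5000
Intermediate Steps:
g = -12
c = 28 (c = -12*(-2) + 4 = 24 + 4 = 28)
P(T) = 28 + 2*T (P(T) = (28 + T) + T = 28 + 2*T)
364/P(14) = 364/(28 + 2*14) = 364/(28 + 28) = 364/56 = 364*(1/56) = 13/2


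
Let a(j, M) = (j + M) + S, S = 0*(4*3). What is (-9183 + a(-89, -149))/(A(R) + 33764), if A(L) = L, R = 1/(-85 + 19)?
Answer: -621786/2228423 ≈ -0.27903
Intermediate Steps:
S = 0 (S = 0*12 = 0)
R = -1/66 (R = 1/(-66) = -1/66 ≈ -0.015152)
a(j, M) = M + j (a(j, M) = (j + M) + 0 = (M + j) + 0 = M + j)
(-9183 + a(-89, -149))/(A(R) + 33764) = (-9183 + (-149 - 89))/(-1/66 + 33764) = (-9183 - 238)/(2228423/66) = -9421*66/2228423 = -621786/2228423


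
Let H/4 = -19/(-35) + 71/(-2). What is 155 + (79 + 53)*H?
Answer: -640583/35 ≈ -18302.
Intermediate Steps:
H = -4894/35 (H = 4*(-19/(-35) + 71/(-2)) = 4*(-19*(-1/35) + 71*(-½)) = 4*(19/35 - 71/2) = 4*(-2447/70) = -4894/35 ≈ -139.83)
155 + (79 + 53)*H = 155 + (79 + 53)*(-4894/35) = 155 + 132*(-4894/35) = 155 - 646008/35 = -640583/35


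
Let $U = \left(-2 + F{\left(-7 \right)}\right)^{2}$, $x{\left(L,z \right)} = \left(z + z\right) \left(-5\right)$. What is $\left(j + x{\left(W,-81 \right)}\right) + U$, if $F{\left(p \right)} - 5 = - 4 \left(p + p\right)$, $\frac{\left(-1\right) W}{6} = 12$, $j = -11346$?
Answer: $-7055$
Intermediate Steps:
$W = -72$ ($W = \left(-6\right) 12 = -72$)
$F{\left(p \right)} = 5 - 8 p$ ($F{\left(p \right)} = 5 - 4 \left(p + p\right) = 5 - 4 \cdot 2 p = 5 - 8 p$)
$x{\left(L,z \right)} = - 10 z$ ($x{\left(L,z \right)} = 2 z \left(-5\right) = - 10 z$)
$U = 3481$ ($U = \left(-2 + \left(5 - -56\right)\right)^{2} = \left(-2 + \left(5 + 56\right)\right)^{2} = \left(-2 + 61\right)^{2} = 59^{2} = 3481$)
$\left(j + x{\left(W,-81 \right)}\right) + U = \left(-11346 - -810\right) + 3481 = \left(-11346 + 810\right) + 3481 = -10536 + 3481 = -7055$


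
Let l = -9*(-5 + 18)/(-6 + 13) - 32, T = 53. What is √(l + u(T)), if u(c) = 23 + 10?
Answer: I*√770/7 ≈ 3.9641*I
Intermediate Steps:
u(c) = 33
l = -341/7 (l = -117/7 - 32 = -341/7 ≈ -48.714)
√(l + u(T)) = √(-341/7 + 33) = √(-110/7) = I*√770/7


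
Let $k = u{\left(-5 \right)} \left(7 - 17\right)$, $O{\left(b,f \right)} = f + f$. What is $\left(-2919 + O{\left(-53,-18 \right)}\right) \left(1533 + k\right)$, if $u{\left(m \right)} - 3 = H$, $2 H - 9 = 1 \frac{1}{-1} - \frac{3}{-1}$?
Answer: $-4278840$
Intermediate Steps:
$H = \frac{11}{2}$ ($H = \frac{9}{2} + \frac{1 \frac{1}{-1} - \frac{3}{-1}}{2} = \frac{9}{2} + \frac{1 \left(-1\right) - -3}{2} = \frac{9}{2} + \frac{-1 + 3}{2} = \frac{9}{2} + \frac{1}{2} \cdot 2 = \frac{9}{2} + 1 = \frac{11}{2} \approx 5.5$)
$O{\left(b,f \right)} = 2 f$
$u{\left(m \right)} = \frac{17}{2}$ ($u{\left(m \right)} = 3 + \frac{11}{2} = \frac{17}{2}$)
$k = -85$ ($k = \frac{17 \left(7 - 17\right)}{2} = \frac{17}{2} \left(-10\right) = -85$)
$\left(-2919 + O{\left(-53,-18 \right)}\right) \left(1533 + k\right) = \left(-2919 + 2 \left(-18\right)\right) \left(1533 - 85\right) = \left(-2919 - 36\right) 1448 = \left(-2955\right) 1448 = -4278840$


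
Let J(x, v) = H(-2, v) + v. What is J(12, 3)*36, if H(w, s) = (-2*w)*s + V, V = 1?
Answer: 576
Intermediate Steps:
H(w, s) = 1 - 2*s*w (H(w, s) = (-2*w)*s + 1 = -2*s*w + 1 = 1 - 2*s*w)
J(x, v) = 1 + 5*v (J(x, v) = (1 - 2*v*(-2)) + v = (1 + 4*v) + v = 1 + 5*v)
J(12, 3)*36 = (1 + 5*3)*36 = (1 + 15)*36 = 16*36 = 576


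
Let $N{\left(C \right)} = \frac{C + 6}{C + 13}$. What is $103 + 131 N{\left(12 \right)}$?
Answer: $\frac{4933}{25} \approx 197.32$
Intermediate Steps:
$N{\left(C \right)} = \frac{6 + C}{13 + C}$
$103 + 131 N{\left(12 \right)} = 103 + 131 \frac{6 + 12}{13 + 12} = 103 + 131 \cdot \frac{1}{25} \cdot 18 = 103 + 131 \cdot \frac{18}{25} = 103 + \frac{2358}{25} = \frac{4933}{25}$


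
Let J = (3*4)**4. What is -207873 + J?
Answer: -187137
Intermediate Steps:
J = 20736 (J = 12**4 = 20736)
-207873 + J = -207873 + 20736 = -187137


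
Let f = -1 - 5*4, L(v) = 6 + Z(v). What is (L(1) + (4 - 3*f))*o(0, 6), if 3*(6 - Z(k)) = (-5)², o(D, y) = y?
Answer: 424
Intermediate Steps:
Z(k) = -7/3 (Z(k) = 6 - ⅓*(-5)² = 6 - ⅓*25 = 6 - 25/3 = -7/3)
L(v) = 11/3 (L(v) = 6 - 7/3 = 11/3)
f = -21 (f = -1 - 20 = -21)
(L(1) + (4 - 3*f))*o(0, 6) = (11/3 + (4 - 3*(-21)))*6 = (11/3 + (4 + 63))*6 = (11/3 + 67)*6 = (212/3)*6 = 424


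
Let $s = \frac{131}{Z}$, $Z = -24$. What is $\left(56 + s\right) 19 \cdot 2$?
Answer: $\frac{23047}{12} \approx 1920.6$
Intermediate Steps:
$s = - \frac{131}{24}$ ($s = \frac{131}{-24} = 131 \left(- \frac{1}{24}\right) = - \frac{131}{24} \approx -5.4583$)
$\left(56 + s\right) 19 \cdot 2 = \left(56 - \frac{131}{24}\right) 19 \cdot 2 = \frac{1213}{24} \cdot 38 = \frac{23047}{12}$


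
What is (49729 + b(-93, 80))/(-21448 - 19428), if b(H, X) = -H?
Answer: -24911/20438 ≈ -1.2189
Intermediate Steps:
(49729 + b(-93, 80))/(-21448 - 19428) = (49729 - 1*(-93))/(-21448 - 19428) = (49729 + 93)/(-40876) = 49822*(-1/40876) = -24911/20438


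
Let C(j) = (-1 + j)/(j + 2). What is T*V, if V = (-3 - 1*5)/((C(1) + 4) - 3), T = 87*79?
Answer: -54984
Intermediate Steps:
C(j) = (-1 + j)/(2 + j)
T = 6873
V = -8 (V = (-3 - 1*5)/(((-1 + 1)/(2 + 1) + 4) - 3) = (-3 - 5)/((0/3 + 4) - 3) = -8/(((⅓)*0 + 4) - 3) = -8/((0 + 4) - 3) = -8/(4 - 3) = -8/1 = -8*1 = -8)
T*V = 6873*(-8) = -54984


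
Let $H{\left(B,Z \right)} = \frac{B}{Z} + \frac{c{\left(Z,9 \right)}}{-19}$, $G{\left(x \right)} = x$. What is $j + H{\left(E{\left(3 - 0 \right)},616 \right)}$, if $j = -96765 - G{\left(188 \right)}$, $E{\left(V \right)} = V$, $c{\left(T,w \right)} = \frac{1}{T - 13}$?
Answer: $- \frac{684246927181}{7057512} \approx -96953.0$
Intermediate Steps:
$c{\left(T,w \right)} = \frac{1}{-13 + T}$
$H{\left(B,Z \right)} = - \frac{1}{19 \left(-13 + Z\right)} + \frac{B}{Z}$ ($H{\left(B,Z \right)} = \frac{B}{Z} + \frac{1}{\left(-13 + Z\right) \left(-19\right)} = \frac{B}{Z} + \frac{1}{-13 + Z} \left(- \frac{1}{19}\right) = \frac{B}{Z} - \frac{1}{19 \left(-13 + Z\right)} = - \frac{1}{19 \left(-13 + Z\right)} + \frac{B}{Z}$)
$j = -96953$ ($j = -96765 - 188 = -96953$)
$j + H{\left(E{\left(3 - 0 \right)},616 \right)} = -96953 + \frac{\left(- \frac{1}{19}\right) 616 + \left(3 - 0\right) \left(-13 + 616\right)}{616 \left(-13 + 616\right)} = -96953 + \frac{- \frac{616}{19} + \left(3 + 0\right) 603}{616 \cdot 603} = -96953 + \frac{1}{616} \cdot \frac{1}{603} \left(- \frac{616}{19} + 3 \cdot 603\right) = -96953 + \frac{1}{616} \cdot \frac{1}{603} \left(- \frac{616}{19} + 1809\right) = -96953 + \frac{1}{616} \cdot \frac{1}{603} \cdot \frac{33755}{19} = -96953 + \frac{33755}{7057512} = - \frac{684246927181}{7057512}$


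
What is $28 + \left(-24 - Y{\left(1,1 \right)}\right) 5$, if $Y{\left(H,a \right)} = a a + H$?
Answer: $-102$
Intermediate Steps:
$Y{\left(H,a \right)} = H + a^{2}$ ($Y{\left(H,a \right)} = a^{2} + H = H + a^{2}$)
$28 + \left(-24 - Y{\left(1,1 \right)}\right) 5 = 28 + \left(-24 - \left(1 + 1^{2}\right)\right) 5 = 28 + \left(-24 - \left(1 + 1\right)\right) 5 = 28 + \left(-24 - 2\right) 5 = 28 - 130 = -102$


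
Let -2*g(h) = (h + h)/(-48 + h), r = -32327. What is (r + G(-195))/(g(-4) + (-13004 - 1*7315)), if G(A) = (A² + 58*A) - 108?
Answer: 18590/66037 ≈ 0.28151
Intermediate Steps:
g(h) = -h/(-48 + h) (g(h) = -(h + h)/(2*(-48 + h)) = -2*h/(2*(-48 + h)) = -h/(-48 + h))
G(A) = -108 + A² + 58*A
(r + G(-195))/(g(-4) + (-13004 - 1*7315)) = (-32327 + (-108 + (-195)² + 58*(-195)))/(-1*(-4)/(-48 - 4) + (-13004 - 1*7315)) = (-32327 + (-108 + 38025 - 11310))/(-1*(-4)/(-52) + (-13004 - 7315)) = (-32327 + 26607)/(-1*(-4)*(-1/52) - 20319) = -5720/(-1/13 - 20319) = -5720/(-264148/13) = -5720*(-13/264148) = 18590/66037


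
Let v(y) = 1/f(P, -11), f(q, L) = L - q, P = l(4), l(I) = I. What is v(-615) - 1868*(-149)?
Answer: 4174979/15 ≈ 2.7833e+5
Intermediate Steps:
P = 4
v(y) = -1/15 (v(y) = 1/(-11 - 1*4) = 1/(-11 - 4) = 1/(-15) = -1/15)
v(-615) - 1868*(-149) = -1/15 - 1868*(-149) = -1/15 + 278332 = 4174979/15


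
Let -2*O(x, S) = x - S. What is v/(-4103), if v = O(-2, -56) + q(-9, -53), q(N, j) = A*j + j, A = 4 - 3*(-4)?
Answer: 928/4103 ≈ 0.22618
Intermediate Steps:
A = 16 (A = 4 + 12 = 16)
O(x, S) = S/2 - x/2 (O(x, S) = -(x - S)/2 = S/2 - x/2)
q(N, j) = 17*j (q(N, j) = 16*j + j = 17*j)
v = -928 (v = ((½)*(-56) - ½*(-2)) + 17*(-53) = (-28 + 1) - 901 = -27 - 901 = -928)
v/(-4103) = -928/(-4103) = -928*(-1/4103) = 928/4103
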